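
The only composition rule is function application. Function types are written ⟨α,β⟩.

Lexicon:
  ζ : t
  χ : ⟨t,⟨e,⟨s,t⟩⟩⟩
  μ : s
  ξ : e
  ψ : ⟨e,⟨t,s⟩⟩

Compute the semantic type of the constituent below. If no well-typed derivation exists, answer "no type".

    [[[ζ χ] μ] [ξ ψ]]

no type

At [ζ χ], χ : ⟨t,⟨e,⟨s,t⟩⟩⟩ takes ζ : t, giving ⟨e,⟨s,t⟩⟩.
[[ζ χ] μ]: ⟨e,⟨s,t⟩⟩ with s — neither is a function whose domain matches the other; composition fails here.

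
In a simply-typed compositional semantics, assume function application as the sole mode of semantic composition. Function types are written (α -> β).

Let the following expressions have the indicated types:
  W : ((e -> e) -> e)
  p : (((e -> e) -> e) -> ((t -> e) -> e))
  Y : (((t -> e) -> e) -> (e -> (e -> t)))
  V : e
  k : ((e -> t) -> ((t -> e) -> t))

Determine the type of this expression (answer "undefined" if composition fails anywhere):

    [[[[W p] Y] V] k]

((t -> e) -> t)

[W p] — p of type (((e -> e) -> e) -> ((t -> e) -> e)) combines with W of type ((e -> e) -> e): type ((t -> e) -> e).
[[W p] Y] — Y of type (((t -> e) -> e) -> (e -> (e -> t))) combines with [W p] of type ((t -> e) -> e): type (e -> (e -> t)).
[[[W p] Y] V] — [[W p] Y] of type (e -> (e -> t)) combines with V of type e: type (e -> t).
[[[[W p] Y] V] k] — k of type ((e -> t) -> ((t -> e) -> t)) combines with [[[W p] Y] V] of type (e -> t): type ((t -> e) -> t).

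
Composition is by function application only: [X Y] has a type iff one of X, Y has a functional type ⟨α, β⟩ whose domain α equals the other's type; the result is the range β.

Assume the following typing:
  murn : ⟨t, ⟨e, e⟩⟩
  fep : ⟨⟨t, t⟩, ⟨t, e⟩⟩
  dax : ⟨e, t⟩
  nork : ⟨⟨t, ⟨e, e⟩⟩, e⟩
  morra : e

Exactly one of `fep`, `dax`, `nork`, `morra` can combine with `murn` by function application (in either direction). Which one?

nork

fep : ⟨⟨t, t⟩, ⟨t, e⟩⟩ — neither side's domain matches the other.
dax : ⟨e, t⟩ — neither side's domain matches the other.
nork — combines: nork : ⟨⟨t, ⟨e, e⟩⟩, e⟩ takes murn : ⟨t, ⟨e, e⟩⟩ as argument, giving e.
morra : e — neither side's domain matches the other.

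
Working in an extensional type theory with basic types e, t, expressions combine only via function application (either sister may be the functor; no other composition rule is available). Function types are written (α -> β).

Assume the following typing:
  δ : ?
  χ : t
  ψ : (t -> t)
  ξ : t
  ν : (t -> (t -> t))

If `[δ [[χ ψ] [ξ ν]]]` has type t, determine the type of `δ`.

(t -> t)

[δ [[χ ψ] [ξ ν]]] is required to be t. [[χ ψ] [ξ ν]] : t cannot yield t as functor, so δ : (t -> t).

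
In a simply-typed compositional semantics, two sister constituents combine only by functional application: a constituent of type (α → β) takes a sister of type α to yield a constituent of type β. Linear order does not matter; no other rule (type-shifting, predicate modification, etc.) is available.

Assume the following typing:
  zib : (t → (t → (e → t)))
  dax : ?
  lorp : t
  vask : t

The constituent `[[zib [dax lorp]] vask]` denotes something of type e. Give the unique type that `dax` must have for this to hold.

(t → ((t → (t → (e → t))) → (t → e)))

At [[zib [dax lorp]] vask] (required: e): vask is t, which is not a function with range e; hence [zib [dax lorp]] is the functor — type (t → e).
At [zib [dax lorp]] (required: (t → e)): zib is (t → (t → (e → t))), which is not a function with range (t → e); hence [dax lorp] is the functor — type ((t → (t → (e → t))) → (t → e)).
At [dax lorp] (required: ((t → (t → (e → t))) → (t → e))): lorp is t, which is not a function with range ((t → (t → (e → t))) → (t → e)); hence dax is the functor — type (t → ((t → (t → (e → t))) → (t → e))).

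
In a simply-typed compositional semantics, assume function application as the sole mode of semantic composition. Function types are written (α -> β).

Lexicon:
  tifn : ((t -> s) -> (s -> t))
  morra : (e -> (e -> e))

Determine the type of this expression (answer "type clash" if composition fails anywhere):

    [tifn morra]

type clash

At [tifn morra]: neither ((t -> s) -> (s -> t)) nor (e -> (e -> e)) can take the other as argument; the node is ill-typed.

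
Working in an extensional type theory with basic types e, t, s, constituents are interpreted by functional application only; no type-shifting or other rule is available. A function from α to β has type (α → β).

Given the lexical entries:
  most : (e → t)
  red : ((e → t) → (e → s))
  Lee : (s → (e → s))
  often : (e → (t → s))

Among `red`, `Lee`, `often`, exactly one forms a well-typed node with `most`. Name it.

red — combines: red : ((e → t) → (e → s)) takes most : (e → t) as argument, giving (e → s).
Lee : (s → (e → s)) — does not combine with most.
often : (e → (t → s)) — does not combine with most.

red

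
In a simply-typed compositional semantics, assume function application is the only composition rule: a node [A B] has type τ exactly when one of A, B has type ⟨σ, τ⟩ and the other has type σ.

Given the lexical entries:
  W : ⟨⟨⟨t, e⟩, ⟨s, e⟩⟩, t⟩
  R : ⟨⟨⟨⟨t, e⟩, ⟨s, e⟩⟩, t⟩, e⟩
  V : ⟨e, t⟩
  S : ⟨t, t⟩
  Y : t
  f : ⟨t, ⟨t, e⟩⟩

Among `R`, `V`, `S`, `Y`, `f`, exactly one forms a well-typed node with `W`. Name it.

R — combines: R : ⟨⟨⟨⟨t, e⟩, ⟨s, e⟩⟩, t⟩, e⟩ takes W : ⟨⟨⟨t, e⟩, ⟨s, e⟩⟩, t⟩ as argument, giving e.
V : ⟨e, t⟩ — neither side's domain matches the other.
S : ⟨t, t⟩ — neither side's domain matches the other.
Y : t — neither side's domain matches the other.
f : ⟨t, ⟨t, e⟩⟩ — neither side's domain matches the other.

R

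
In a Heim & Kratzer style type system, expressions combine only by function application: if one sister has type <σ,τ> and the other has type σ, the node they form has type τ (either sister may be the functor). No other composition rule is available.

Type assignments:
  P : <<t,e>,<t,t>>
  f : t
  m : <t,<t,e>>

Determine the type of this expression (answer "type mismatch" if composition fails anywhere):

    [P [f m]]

<t,t>

[f m]: m is <t,<t,e>>, f is t; result <t,e>.
[P [f m]]: P is <<t,e>,<t,t>>, [f m] is <t,e>; result <t,t>.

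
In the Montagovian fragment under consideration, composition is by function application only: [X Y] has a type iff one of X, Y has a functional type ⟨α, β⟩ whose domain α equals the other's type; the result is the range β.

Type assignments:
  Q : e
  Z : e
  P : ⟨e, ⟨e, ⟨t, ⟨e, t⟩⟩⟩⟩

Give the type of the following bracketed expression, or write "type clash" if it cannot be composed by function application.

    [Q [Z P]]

⟨t, ⟨e, t⟩⟩

At [Z P], P : ⟨e, ⟨e, ⟨t, ⟨e, t⟩⟩⟩⟩ takes Z : e, giving ⟨e, ⟨t, ⟨e, t⟩⟩⟩.
At [Q [Z P]], [Z P] : ⟨e, ⟨t, ⟨e, t⟩⟩⟩ takes Q : e, giving ⟨t, ⟨e, t⟩⟩.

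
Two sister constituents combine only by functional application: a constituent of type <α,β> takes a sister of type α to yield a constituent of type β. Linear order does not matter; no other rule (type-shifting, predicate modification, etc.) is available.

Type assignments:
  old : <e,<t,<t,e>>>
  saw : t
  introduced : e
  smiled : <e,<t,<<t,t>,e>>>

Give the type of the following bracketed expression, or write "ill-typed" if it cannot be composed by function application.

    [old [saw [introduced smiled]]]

ill-typed

[introduced smiled]: smiled is <e,<t,<<t,t>,e>>>, introduced is e; result <t,<<t,t>,e>>.
[saw [introduced smiled]]: [introduced smiled] is <t,<<t,t>,e>>, saw is t; result <<t,t>,e>.
At [old [saw [introduced smiled]]]: neither <e,<t,<t,e>>> nor <<t,t>,e> can take the other as argument; the node is ill-typed.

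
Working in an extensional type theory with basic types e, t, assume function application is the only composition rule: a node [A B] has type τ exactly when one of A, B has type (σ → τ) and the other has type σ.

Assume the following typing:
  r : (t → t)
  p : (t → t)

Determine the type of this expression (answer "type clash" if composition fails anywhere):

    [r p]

[r p]: (t → t) and (t → t) cannot combine by function application — type clash.

type clash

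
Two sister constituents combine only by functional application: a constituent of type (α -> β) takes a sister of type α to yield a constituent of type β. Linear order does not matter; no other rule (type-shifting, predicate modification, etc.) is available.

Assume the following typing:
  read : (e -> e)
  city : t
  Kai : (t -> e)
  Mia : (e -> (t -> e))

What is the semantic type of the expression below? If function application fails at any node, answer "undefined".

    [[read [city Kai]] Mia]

(t -> e)

[city Kai] — Kai of type (t -> e) combines with city of type t: type e.
[read [city Kai]] — read of type (e -> e) combines with [city Kai] of type e: type e.
[[read [city Kai]] Mia] — Mia of type (e -> (t -> e)) combines with [read [city Kai]] of type e: type (t -> e).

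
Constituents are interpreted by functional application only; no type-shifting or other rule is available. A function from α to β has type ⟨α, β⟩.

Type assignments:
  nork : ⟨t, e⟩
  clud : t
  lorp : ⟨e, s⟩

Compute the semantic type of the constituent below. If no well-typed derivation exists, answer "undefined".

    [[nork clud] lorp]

s

[nork clud] — nork of type ⟨t, e⟩ combines with clud of type t: type e.
[[nork clud] lorp] — lorp of type ⟨e, s⟩ combines with [nork clud] of type e: type s.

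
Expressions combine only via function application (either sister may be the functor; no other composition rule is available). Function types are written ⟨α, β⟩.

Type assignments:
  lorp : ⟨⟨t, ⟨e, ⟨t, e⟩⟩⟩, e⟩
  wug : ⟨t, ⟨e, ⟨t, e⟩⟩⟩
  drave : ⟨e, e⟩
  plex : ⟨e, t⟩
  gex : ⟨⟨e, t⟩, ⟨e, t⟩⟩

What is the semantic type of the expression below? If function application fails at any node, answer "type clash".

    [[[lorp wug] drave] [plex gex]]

t

[lorp wug]: lorp is ⟨⟨t, ⟨e, ⟨t, e⟩⟩⟩, e⟩, wug is ⟨t, ⟨e, ⟨t, e⟩⟩⟩; result e.
[[lorp wug] drave]: drave is ⟨e, e⟩, [lorp wug] is e; result e.
[plex gex]: gex is ⟨⟨e, t⟩, ⟨e, t⟩⟩, plex is ⟨e, t⟩; result ⟨e, t⟩.
[[[lorp wug] drave] [plex gex]]: [plex gex] is ⟨e, t⟩, [[lorp wug] drave] is e; result t.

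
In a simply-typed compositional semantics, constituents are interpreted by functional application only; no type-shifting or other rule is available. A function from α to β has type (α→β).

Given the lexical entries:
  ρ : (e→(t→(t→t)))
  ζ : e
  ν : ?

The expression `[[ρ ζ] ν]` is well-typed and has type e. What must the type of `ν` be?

At [[ρ ζ] ν] (required: e): [ρ ζ] is (t→(t→t)), which is not a function with range e; hence ν is the functor — type ((t→(t→t))→e).

((t→(t→t))→e)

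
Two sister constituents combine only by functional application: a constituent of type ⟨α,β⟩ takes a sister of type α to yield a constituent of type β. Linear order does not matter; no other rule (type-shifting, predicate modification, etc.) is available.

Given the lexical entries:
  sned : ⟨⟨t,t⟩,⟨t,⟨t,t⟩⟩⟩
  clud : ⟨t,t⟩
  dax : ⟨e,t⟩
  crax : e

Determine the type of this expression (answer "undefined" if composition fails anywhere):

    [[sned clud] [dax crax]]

⟨t,t⟩

[sned clud]: sned is ⟨⟨t,t⟩,⟨t,⟨t,t⟩⟩⟩, clud is ⟨t,t⟩; result ⟨t,⟨t,t⟩⟩.
[dax crax]: dax is ⟨e,t⟩, crax is e; result t.
[[sned clud] [dax crax]]: [sned clud] is ⟨t,⟨t,t⟩⟩, [dax crax] is t; result ⟨t,t⟩.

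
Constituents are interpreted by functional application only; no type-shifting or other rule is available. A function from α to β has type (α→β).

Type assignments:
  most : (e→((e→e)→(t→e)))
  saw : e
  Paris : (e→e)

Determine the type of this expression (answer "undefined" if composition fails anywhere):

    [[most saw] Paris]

(t→e)

[most saw]: (e→((e→e)→(t→e))) applied to e yields ((e→e)→(t→e)).
[[most saw] Paris]: ((e→e)→(t→e)) applied to (e→e) yields (t→e).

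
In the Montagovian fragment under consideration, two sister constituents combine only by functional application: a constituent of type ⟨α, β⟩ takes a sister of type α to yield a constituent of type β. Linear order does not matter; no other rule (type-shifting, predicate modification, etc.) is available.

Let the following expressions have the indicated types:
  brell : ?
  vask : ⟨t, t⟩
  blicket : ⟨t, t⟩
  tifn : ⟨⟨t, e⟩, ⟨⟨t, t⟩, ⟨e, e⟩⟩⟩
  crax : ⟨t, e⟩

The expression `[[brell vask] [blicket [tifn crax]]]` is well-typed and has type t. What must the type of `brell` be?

For [[brell vask] [blicket [tifn crax]]] to have type t with [blicket [tifn crax]] of type ⟨e, e⟩, [brell vask] must be the function: [brell vask] : ⟨⟨e, e⟩, t⟩.
For [brell vask] to have type ⟨⟨e, e⟩, t⟩ with vask of type ⟨t, t⟩, brell must be the function: brell : ⟨⟨t, t⟩, ⟨⟨e, e⟩, t⟩⟩.

⟨⟨t, t⟩, ⟨⟨e, e⟩, t⟩⟩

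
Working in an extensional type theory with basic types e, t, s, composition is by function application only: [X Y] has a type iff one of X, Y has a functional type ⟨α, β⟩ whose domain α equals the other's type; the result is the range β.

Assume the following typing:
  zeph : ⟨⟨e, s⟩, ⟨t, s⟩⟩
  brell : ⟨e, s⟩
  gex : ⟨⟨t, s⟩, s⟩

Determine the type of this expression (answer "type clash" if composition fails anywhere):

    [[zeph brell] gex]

[zeph brell]: ⟨⟨e, s⟩, ⟨t, s⟩⟩ applied to ⟨e, s⟩ yields ⟨t, s⟩.
[[zeph brell] gex]: ⟨⟨t, s⟩, s⟩ applied to ⟨t, s⟩ yields s.

s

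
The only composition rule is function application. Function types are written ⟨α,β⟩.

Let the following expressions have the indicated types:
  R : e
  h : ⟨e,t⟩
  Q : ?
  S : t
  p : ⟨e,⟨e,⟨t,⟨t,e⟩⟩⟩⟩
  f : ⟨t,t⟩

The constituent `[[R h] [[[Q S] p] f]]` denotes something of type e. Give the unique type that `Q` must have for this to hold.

⟨t,⟨⟨e,⟨e,⟨t,⟨t,e⟩⟩⟩⟩,⟨⟨t,t⟩,⟨t,e⟩⟩⟩⟩

[[R h] [[[Q S] p] f]] is required to be e. [R h] : t cannot yield e as functor, so [[[Q S] p] f] : ⟨t,e⟩.
[[[Q S] p] f] is required to be ⟨t,e⟩. f : ⟨t,t⟩ cannot yield ⟨t,e⟩ as functor, so [[Q S] p] : ⟨⟨t,t⟩,⟨t,e⟩⟩.
[[Q S] p] is required to be ⟨⟨t,t⟩,⟨t,e⟩⟩. p : ⟨e,⟨e,⟨t,⟨t,e⟩⟩⟩⟩ cannot yield ⟨⟨t,t⟩,⟨t,e⟩⟩ as functor, so [Q S] : ⟨⟨e,⟨e,⟨t,⟨t,e⟩⟩⟩⟩,⟨⟨t,t⟩,⟨t,e⟩⟩⟩.
[Q S] is required to be ⟨⟨e,⟨e,⟨t,⟨t,e⟩⟩⟩⟩,⟨⟨t,t⟩,⟨t,e⟩⟩⟩. S : t cannot yield ⟨⟨e,⟨e,⟨t,⟨t,e⟩⟩⟩⟩,⟨⟨t,t⟩,⟨t,e⟩⟩⟩ as functor, so Q : ⟨t,⟨⟨e,⟨e,⟨t,⟨t,e⟩⟩⟩⟩,⟨⟨t,t⟩,⟨t,e⟩⟩⟩⟩.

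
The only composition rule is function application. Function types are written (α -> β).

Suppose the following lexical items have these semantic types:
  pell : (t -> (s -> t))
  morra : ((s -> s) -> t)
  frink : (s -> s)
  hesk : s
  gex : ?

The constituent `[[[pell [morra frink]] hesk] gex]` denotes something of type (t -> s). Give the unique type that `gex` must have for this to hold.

(t -> (t -> s))

[[[pell [morra frink]] hesk] gex] must have type (t -> s). The sister [[pell [morra frink]] hesk] has type t; that is not a function onto (t -> s), so gex must be the functor, of type (t -> (t -> s)).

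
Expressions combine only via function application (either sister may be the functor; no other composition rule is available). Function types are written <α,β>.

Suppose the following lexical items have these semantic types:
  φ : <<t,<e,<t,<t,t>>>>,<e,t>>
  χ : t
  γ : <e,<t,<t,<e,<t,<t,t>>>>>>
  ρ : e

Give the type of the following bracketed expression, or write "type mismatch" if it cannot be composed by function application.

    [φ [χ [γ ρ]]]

[γ ρ]: γ is <e,<t,<t,<e,<t,<t,t>>>>>>, ρ is e; result <t,<t,<e,<t,<t,t>>>>>.
[χ [γ ρ]]: [γ ρ] is <t,<t,<e,<t,<t,t>>>>>, χ is t; result <t,<e,<t,<t,t>>>>.
[φ [χ [γ ρ]]]: φ is <<t,<e,<t,<t,t>>>>,<e,t>>, [χ [γ ρ]] is <t,<e,<t,<t,t>>>>; result <e,t>.

<e,t>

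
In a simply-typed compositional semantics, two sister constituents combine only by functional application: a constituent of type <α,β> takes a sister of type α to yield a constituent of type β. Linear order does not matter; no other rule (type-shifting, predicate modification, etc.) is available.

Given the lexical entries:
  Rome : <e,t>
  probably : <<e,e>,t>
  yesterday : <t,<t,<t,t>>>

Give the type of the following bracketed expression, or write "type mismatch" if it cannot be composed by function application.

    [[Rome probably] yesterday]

type mismatch

At [Rome probably]: neither <e,t> nor <<e,e>,t> can take the other as argument; the node is ill-typed.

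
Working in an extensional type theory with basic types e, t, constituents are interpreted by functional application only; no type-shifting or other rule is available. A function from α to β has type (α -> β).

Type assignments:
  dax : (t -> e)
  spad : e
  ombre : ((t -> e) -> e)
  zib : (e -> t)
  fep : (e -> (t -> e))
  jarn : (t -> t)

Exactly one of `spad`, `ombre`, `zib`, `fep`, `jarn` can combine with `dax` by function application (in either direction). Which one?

ombre

spad : e — neither side's domain matches the other.
ombre — combines: ombre : ((t -> e) -> e) takes dax : (t -> e) as argument, giving e.
zib : (e -> t) — neither side's domain matches the other.
fep : (e -> (t -> e)) — neither side's domain matches the other.
jarn : (t -> t) — neither side's domain matches the other.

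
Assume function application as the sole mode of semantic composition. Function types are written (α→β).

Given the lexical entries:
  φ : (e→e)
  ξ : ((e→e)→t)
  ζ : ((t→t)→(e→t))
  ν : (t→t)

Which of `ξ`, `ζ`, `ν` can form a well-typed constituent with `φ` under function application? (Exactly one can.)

ξ — combines: ξ : ((e→e)→t) takes φ : (e→e) as argument, giving t.
ζ : ((t→t)→(e→t)) — does not combine with φ.
ν : (t→t) — does not combine with φ.

ξ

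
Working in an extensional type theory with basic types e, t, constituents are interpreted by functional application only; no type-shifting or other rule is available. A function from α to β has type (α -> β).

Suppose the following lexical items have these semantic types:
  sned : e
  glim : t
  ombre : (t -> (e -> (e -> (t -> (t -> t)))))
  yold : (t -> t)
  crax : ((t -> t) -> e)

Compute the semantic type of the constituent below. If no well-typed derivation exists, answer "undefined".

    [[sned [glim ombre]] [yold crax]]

(t -> (t -> t))

[glim ombre] — ombre of type (t -> (e -> (e -> (t -> (t -> t))))) combines with glim of type t: type (e -> (e -> (t -> (t -> t)))).
[sned [glim ombre]] — [glim ombre] of type (e -> (e -> (t -> (t -> t)))) combines with sned of type e: type (e -> (t -> (t -> t))).
[yold crax] — crax of type ((t -> t) -> e) combines with yold of type (t -> t): type e.
[[sned [glim ombre]] [yold crax]] — [sned [glim ombre]] of type (e -> (t -> (t -> t))) combines with [yold crax] of type e: type (t -> (t -> t)).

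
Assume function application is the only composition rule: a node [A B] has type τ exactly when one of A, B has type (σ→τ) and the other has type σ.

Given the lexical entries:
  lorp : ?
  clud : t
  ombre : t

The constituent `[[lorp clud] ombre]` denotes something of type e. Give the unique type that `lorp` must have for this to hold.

[[lorp clud] ombre] is required to be e. ombre : t cannot yield e as functor, so [lorp clud] : (t→e).
[lorp clud] is required to be (t→e). clud : t cannot yield (t→e) as functor, so lorp : (t→(t→e)).

(t→(t→e))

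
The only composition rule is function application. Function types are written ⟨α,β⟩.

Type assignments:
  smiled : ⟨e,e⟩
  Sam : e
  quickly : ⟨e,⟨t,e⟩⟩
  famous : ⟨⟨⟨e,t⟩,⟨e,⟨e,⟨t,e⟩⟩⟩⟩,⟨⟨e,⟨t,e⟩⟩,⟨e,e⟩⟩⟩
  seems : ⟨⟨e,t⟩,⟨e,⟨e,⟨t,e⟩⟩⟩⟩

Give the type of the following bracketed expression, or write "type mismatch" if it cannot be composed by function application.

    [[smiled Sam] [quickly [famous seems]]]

e

[smiled Sam]: smiled is ⟨e,e⟩, Sam is e; result e.
[famous seems]: famous is ⟨⟨⟨e,t⟩,⟨e,⟨e,⟨t,e⟩⟩⟩⟩,⟨⟨e,⟨t,e⟩⟩,⟨e,e⟩⟩⟩, seems is ⟨⟨e,t⟩,⟨e,⟨e,⟨t,e⟩⟩⟩⟩; result ⟨⟨e,⟨t,e⟩⟩,⟨e,e⟩⟩.
[quickly [famous seems]]: [famous seems] is ⟨⟨e,⟨t,e⟩⟩,⟨e,e⟩⟩, quickly is ⟨e,⟨t,e⟩⟩; result ⟨e,e⟩.
[[smiled Sam] [quickly [famous seems]]]: [quickly [famous seems]] is ⟨e,e⟩, [smiled Sam] is e; result e.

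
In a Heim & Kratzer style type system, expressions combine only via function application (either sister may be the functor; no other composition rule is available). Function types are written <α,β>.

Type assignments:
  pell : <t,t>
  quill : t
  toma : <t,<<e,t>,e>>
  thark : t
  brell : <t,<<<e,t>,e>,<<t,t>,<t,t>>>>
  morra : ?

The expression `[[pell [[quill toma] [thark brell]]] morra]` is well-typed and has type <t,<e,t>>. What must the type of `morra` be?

<<t,t>,<t,<e,t>>>

For [[pell [[quill toma] [thark brell]]] morra] to have type <t,<e,t>> with [pell [[quill toma] [thark brell]]] of type <t,t>, morra must be the function: morra : <<t,t>,<t,<e,t>>>.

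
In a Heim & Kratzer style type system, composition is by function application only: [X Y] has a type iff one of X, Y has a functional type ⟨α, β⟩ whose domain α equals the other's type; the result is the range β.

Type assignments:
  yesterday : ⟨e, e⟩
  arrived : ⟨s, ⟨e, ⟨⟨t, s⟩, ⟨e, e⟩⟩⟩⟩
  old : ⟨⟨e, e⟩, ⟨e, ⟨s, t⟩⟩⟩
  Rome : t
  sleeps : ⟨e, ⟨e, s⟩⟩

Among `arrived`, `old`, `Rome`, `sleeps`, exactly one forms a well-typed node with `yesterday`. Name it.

old

arrived : ⟨s, ⟨e, ⟨⟨t, s⟩, ⟨e, e⟩⟩⟩⟩ — no; yesterday wants e, and arrived wants s.
old — combines: old : ⟨⟨e, e⟩, ⟨e, ⟨s, t⟩⟩⟩ takes yesterday : ⟨e, e⟩ as argument, giving ⟨e, ⟨s, t⟩⟩.
Rome : t — no; yesterday wants e, and Rome wants nothing (atomic).
sleeps : ⟨e, ⟨e, s⟩⟩ — no; yesterday wants e, and sleeps wants e.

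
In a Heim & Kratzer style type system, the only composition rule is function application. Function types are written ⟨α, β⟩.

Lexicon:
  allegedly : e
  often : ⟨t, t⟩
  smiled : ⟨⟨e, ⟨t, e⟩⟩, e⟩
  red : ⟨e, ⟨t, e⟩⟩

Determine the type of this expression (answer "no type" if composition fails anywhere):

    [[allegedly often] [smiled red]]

At [allegedly often]: neither e nor ⟨t, t⟩ can take the other as argument; the node is ill-typed.

no type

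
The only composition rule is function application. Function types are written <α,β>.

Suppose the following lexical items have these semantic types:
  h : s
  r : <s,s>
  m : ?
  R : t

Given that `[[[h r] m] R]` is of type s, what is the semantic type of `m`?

For [[[h r] m] R] to have type s with R of type t, [[h r] m] must be the function: [[h r] m] : <t,s>.
For [[h r] m] to have type <t,s> with [h r] of type s, m must be the function: m : <s,<t,s>>.

<s,<t,s>>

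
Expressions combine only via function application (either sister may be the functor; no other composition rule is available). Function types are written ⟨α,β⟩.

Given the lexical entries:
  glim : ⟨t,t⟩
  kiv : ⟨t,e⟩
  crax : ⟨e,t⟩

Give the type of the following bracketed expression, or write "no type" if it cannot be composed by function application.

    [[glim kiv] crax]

no type

At [glim kiv]: neither ⟨t,t⟩ nor ⟨t,e⟩ can take the other as argument; the node is ill-typed.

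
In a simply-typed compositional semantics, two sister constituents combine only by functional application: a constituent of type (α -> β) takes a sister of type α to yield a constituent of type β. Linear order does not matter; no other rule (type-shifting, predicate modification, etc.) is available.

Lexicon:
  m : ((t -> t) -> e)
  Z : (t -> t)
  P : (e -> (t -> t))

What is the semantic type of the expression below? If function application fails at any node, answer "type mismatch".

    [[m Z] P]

(t -> t)

At [m Z], m : ((t -> t) -> e) takes Z : (t -> t), giving e.
At [[m Z] P], P : (e -> (t -> t)) takes [m Z] : e, giving (t -> t).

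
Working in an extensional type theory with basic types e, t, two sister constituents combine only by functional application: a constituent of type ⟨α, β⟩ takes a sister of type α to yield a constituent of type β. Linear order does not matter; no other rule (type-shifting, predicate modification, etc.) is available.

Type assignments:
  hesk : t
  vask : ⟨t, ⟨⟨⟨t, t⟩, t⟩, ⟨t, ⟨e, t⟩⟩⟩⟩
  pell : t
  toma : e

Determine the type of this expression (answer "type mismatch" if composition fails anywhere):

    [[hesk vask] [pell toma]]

type mismatch

At [hesk vask], vask : ⟨t, ⟨⟨⟨t, t⟩, t⟩, ⟨t, ⟨e, t⟩⟩⟩⟩ takes hesk : t, giving ⟨⟨⟨t, t⟩, t⟩, ⟨t, ⟨e, t⟩⟩⟩.
At [pell toma]: neither t nor e can take the other as argument; the node is ill-typed.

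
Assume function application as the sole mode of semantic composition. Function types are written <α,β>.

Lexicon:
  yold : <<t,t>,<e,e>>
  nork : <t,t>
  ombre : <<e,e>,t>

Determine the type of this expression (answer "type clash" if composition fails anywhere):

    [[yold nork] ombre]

t

[yold nork] — yold of type <<t,t>,<e,e>> combines with nork of type <t,t>: type <e,e>.
[[yold nork] ombre] — ombre of type <<e,e>,t> combines with [yold nork] of type <e,e>: type t.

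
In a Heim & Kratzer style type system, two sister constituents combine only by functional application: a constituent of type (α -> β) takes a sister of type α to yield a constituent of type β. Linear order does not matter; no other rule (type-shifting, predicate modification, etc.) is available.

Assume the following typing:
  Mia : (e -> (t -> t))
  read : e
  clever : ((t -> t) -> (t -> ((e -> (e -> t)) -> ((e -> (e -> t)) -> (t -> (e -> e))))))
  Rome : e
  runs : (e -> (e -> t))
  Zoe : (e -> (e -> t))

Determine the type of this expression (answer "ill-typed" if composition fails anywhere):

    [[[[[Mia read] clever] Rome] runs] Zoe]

[Mia read]: functor Mia : (e -> (t -> t)), argument read : e; result (t -> t).
[[Mia read] clever]: functor clever : ((t -> t) -> (t -> ((e -> (e -> t)) -> ((e -> (e -> t)) -> (t -> (e -> e)))))), argument [Mia read] : (t -> t); result (t -> ((e -> (e -> t)) -> ((e -> (e -> t)) -> (t -> (e -> e))))).
[[[Mia read] clever] Rome]: (t -> ((e -> (e -> t)) -> ((e -> (e -> t)) -> (t -> (e -> e))))) with e — neither is a function whose domain matches the other; composition fails here.

ill-typed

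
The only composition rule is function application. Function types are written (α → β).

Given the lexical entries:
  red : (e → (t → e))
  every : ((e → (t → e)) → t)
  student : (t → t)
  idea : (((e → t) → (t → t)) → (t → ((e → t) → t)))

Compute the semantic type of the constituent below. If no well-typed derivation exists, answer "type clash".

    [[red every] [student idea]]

type clash

[red every]: functor every : ((e → (t → e)) → t), argument red : (e → (t → e)); result t.
[student idea]: (t → t) with (((e → t) → (t → t)) → (t → ((e → t) → t))) — neither is a function whose domain matches the other; composition fails here.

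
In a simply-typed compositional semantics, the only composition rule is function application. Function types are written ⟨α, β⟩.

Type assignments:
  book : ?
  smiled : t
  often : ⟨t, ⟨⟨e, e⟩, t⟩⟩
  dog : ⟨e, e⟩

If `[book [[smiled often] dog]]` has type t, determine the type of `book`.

⟨t, t⟩

For [book [[smiled often] dog]] to have type t with [[smiled often] dog] of type t, book must be the function: book : ⟨t, t⟩.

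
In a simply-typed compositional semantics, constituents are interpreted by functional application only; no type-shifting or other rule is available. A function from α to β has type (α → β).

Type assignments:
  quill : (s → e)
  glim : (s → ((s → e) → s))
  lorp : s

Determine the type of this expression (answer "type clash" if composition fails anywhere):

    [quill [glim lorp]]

s

At [glim lorp], glim : (s → ((s → e) → s)) takes lorp : s, giving ((s → e) → s).
At [quill [glim lorp]], [glim lorp] : ((s → e) → s) takes quill : (s → e), giving s.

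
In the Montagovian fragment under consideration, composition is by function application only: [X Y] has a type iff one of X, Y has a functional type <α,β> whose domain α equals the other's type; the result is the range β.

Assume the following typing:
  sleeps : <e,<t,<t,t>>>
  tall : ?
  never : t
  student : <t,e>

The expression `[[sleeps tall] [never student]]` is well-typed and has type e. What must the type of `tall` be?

<<e,<t,<t,t>>>,<e,e>>

[[sleeps tall] [never student]] must have type e. The sister [never student] has type e; that is not a function onto e, so [sleeps tall] must be the functor, of type <e,e>.
[sleeps tall] must have type <e,e>. The sister sleeps has type <e,<t,<t,t>>>; that is not a function onto <e,e>, so tall must be the functor, of type <<e,<t,<t,t>>>,<e,e>>.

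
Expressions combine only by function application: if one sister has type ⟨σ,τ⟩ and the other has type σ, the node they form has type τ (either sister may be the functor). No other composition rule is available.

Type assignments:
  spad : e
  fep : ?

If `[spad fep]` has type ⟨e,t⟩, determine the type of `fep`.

[spad fep] is required to be ⟨e,t⟩. spad : e cannot yield ⟨e,t⟩ as functor, so fep : ⟨e,⟨e,t⟩⟩.

⟨e,⟨e,t⟩⟩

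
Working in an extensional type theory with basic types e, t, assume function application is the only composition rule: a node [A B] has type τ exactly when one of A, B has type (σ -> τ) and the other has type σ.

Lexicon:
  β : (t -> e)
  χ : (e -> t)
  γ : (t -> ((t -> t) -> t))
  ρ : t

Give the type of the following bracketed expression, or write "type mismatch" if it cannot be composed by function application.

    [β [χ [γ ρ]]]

type mismatch

[γ ρ] — γ of type (t -> ((t -> t) -> t)) combines with ρ of type t: type ((t -> t) -> t).
[χ [γ ρ]]: (e -> t) and ((t -> t) -> t) cannot combine by function application — type clash.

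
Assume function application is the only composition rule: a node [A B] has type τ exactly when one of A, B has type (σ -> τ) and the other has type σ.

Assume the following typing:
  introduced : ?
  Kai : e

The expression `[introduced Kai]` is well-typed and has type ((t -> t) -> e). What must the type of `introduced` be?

At [introduced Kai] (required: ((t -> t) -> e)): Kai is e, which is not a function with range ((t -> t) -> e); hence introduced is the functor — type (e -> ((t -> t) -> e)).

(e -> ((t -> t) -> e))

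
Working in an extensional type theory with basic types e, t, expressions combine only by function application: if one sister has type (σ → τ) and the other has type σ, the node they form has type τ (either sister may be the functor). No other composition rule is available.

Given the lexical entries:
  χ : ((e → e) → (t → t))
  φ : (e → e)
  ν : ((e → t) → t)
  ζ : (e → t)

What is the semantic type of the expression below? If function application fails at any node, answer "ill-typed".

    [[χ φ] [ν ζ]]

At [χ φ], χ : ((e → e) → (t → t)) takes φ : (e → e), giving (t → t).
At [ν ζ], ν : ((e → t) → t) takes ζ : (e → t), giving t.
At [[χ φ] [ν ζ]], [χ φ] : (t → t) takes [ν ζ] : t, giving t.

t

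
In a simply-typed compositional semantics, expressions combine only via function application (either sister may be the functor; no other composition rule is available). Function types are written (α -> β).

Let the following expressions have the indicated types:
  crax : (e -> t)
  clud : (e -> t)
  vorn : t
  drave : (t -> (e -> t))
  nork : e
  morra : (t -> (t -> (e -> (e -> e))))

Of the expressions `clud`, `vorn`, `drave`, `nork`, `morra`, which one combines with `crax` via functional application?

clud : (e -> t) — crax needs e; clud needs e; neither fits.
vorn : t — crax needs e; vorn needs nothing (atomic); neither fits.
drave : (t -> (e -> t)) — crax needs e; drave needs t; neither fits.
nork — combines: crax : (e -> t) takes nork : e as argument, giving t.
morra : (t -> (t -> (e -> (e -> e)))) — crax needs e; morra needs t; neither fits.

nork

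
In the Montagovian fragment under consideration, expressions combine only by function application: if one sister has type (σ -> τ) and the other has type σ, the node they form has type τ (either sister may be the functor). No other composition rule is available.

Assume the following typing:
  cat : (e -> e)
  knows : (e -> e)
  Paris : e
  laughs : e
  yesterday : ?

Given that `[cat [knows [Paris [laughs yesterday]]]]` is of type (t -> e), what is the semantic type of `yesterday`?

For [cat [knows [Paris [laughs yesterday]]]] to have type (t -> e) with cat of type (e -> e), [knows [Paris [laughs yesterday]]] must be the function: [knows [Paris [laughs yesterday]]] : ((e -> e) -> (t -> e)).
For [knows [Paris [laughs yesterday]]] to have type ((e -> e) -> (t -> e)) with knows of type (e -> e), [Paris [laughs yesterday]] must be the function: [Paris [laughs yesterday]] : ((e -> e) -> ((e -> e) -> (t -> e))).
For [Paris [laughs yesterday]] to have type ((e -> e) -> ((e -> e) -> (t -> e))) with Paris of type e, [laughs yesterday] must be the function: [laughs yesterday] : (e -> ((e -> e) -> ((e -> e) -> (t -> e)))).
For [laughs yesterday] to have type (e -> ((e -> e) -> ((e -> e) -> (t -> e)))) with laughs of type e, yesterday must be the function: yesterday : (e -> (e -> ((e -> e) -> ((e -> e) -> (t -> e))))).

(e -> (e -> ((e -> e) -> ((e -> e) -> (t -> e)))))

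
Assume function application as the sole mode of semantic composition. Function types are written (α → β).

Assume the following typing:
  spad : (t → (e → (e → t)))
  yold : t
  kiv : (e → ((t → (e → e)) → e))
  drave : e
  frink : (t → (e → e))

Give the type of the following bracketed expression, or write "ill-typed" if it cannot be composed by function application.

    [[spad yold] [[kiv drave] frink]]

(e → t)

[spad yold]: functor spad : (t → (e → (e → t))), argument yold : t; result (e → (e → t)).
[kiv drave]: functor kiv : (e → ((t → (e → e)) → e)), argument drave : e; result ((t → (e → e)) → e).
[[kiv drave] frink]: functor [kiv drave] : ((t → (e → e)) → e), argument frink : (t → (e → e)); result e.
[[spad yold] [[kiv drave] frink]]: functor [spad yold] : (e → (e → t)), argument [[kiv drave] frink] : e; result (e → t).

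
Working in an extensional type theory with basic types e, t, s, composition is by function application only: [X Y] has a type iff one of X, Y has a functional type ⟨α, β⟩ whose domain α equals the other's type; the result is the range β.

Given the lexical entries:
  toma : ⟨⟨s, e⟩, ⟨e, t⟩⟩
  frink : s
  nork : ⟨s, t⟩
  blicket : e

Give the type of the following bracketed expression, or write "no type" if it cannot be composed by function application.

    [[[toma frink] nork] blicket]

no type

[toma frink]: ⟨⟨s, e⟩, ⟨e, t⟩⟩ and s cannot combine by function application — type clash.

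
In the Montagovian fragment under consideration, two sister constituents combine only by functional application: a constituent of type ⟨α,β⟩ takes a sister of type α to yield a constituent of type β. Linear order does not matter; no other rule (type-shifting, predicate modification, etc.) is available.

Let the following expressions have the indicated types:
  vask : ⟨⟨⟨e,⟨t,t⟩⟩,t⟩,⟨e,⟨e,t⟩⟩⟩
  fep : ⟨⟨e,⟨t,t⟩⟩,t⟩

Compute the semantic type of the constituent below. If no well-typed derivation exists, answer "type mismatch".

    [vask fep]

⟨e,⟨e,t⟩⟩

[vask fep]: functor vask : ⟨⟨⟨e,⟨t,t⟩⟩,t⟩,⟨e,⟨e,t⟩⟩⟩, argument fep : ⟨⟨e,⟨t,t⟩⟩,t⟩; result ⟨e,⟨e,t⟩⟩.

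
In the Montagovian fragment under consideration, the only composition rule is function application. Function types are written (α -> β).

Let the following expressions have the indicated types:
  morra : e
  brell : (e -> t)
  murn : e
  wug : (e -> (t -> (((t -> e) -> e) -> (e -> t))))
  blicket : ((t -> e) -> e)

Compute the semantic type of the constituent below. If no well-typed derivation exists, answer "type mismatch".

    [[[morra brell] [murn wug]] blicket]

[morra brell]: functor brell : (e -> t), argument morra : e; result t.
[murn wug]: functor wug : (e -> (t -> (((t -> e) -> e) -> (e -> t)))), argument murn : e; result (t -> (((t -> e) -> e) -> (e -> t))).
[[morra brell] [murn wug]]: functor [murn wug] : (t -> (((t -> e) -> e) -> (e -> t))), argument [morra brell] : t; result (((t -> e) -> e) -> (e -> t)).
[[[morra brell] [murn wug]] blicket]: functor [[morra brell] [murn wug]] : (((t -> e) -> e) -> (e -> t)), argument blicket : ((t -> e) -> e); result (e -> t).

(e -> t)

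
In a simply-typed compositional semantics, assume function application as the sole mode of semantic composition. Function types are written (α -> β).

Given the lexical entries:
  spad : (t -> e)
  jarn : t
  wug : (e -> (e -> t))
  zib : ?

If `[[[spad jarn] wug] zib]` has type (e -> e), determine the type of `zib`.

((e -> t) -> (e -> e))

At [[[spad jarn] wug] zib] (required: (e -> e)): [[spad jarn] wug] is (e -> t), which is not a function with range (e -> e); hence zib is the functor — type ((e -> t) -> (e -> e)).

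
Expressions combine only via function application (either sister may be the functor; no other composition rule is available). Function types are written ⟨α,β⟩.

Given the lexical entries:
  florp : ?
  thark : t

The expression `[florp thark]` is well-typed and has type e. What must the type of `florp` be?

For [florp thark] to have type e with thark of type t, florp must be the function: florp : ⟨t,e⟩.

⟨t,e⟩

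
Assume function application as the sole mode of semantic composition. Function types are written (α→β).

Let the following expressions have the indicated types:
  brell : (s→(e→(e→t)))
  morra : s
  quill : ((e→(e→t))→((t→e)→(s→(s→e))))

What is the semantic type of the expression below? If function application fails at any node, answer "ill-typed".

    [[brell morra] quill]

((t→e)→(s→(s→e)))

[brell morra]: brell is (s→(e→(e→t))), morra is s; result (e→(e→t)).
[[brell morra] quill]: quill is ((e→(e→t))→((t→e)→(s→(s→e)))), [brell morra] is (e→(e→t)); result ((t→e)→(s→(s→e))).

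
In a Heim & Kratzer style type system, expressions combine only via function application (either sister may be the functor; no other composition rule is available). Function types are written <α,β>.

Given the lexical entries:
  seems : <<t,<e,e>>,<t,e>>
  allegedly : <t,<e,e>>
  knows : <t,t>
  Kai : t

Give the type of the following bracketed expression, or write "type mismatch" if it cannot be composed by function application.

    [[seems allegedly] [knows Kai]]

e

At [seems allegedly], seems : <<t,<e,e>>,<t,e>> takes allegedly : <t,<e,e>>, giving <t,e>.
At [knows Kai], knows : <t,t> takes Kai : t, giving t.
At [[seems allegedly] [knows Kai]], [seems allegedly] : <t,e> takes [knows Kai] : t, giving e.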